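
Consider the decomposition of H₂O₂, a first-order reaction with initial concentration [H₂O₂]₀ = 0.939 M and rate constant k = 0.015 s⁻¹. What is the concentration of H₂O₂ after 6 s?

0.8582 M

Step 1: For a first-order reaction: [H₂O₂] = [H₂O₂]₀ × e^(-kt)
Step 2: [H₂O₂] = 0.939 × e^(-0.015 × 6)
Step 3: [H₂O₂] = 0.939 × e^(-0.09)
Step 4: [H₂O₂] = 0.939 × 0.913931 = 0.8582 M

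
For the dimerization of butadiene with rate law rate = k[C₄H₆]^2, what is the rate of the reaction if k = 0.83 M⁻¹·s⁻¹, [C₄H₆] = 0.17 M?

0.02399 M/s

Step 1: Identify the rate law: rate = k[C₄H₆]^2
Step 2: Substitute values: rate = 0.83 × (0.17)^2
Step 3: Calculate: rate = 0.83 × 0.0289 = 0.023987 M/s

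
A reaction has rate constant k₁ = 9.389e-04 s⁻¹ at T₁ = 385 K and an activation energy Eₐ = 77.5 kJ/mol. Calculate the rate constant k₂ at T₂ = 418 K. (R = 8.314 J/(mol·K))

6.350e-03 s⁻¹

Step 1: Use the two-temperature Arrhenius form: ln(k₂/k₁) = -Eₐ/R × (1/T₂ - 1/T₁)
Step 2: Convert Eₐ to J/mol: 77.5 kJ/mol = 77500 J/mol
Step 3: 1/T₂ - 1/T₁ = 1/418 - 1/385 = -2.050581e-04 K⁻¹
Step 4: ln(k₂/k₁) = -77500/8.314 × -2.050581e-04 = 1.91147
Step 5: k₂ = k₁ × exp(1.91147) = 9.389e-04 × 6.76302e+00 = 6.350e-03 s⁻¹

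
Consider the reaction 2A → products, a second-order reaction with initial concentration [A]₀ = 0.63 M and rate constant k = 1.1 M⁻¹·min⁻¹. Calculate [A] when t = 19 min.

0.04447 M

Step 1: For a second-order reaction: 1/[A] = 1/[A]₀ + kt
Step 2: 1/[A] = 1/0.63 + 1.1 × 19
Step 3: 1/[A] = 1.587 + 20.9 = 22.49
Step 4: [A] = 1/22.49 = 0.04447 M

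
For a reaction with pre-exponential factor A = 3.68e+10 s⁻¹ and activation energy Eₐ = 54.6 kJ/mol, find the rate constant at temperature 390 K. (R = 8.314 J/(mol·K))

1.79e+03 s⁻¹

Step 1: Use the Arrhenius equation: k = A × exp(-Eₐ/RT)
Step 2: Convert Eₐ to J/mol: 54.6 kJ/mol = 54600 J/mol
Step 3: Calculate the exponent: -Eₐ/(RT) = -54600/(8.314 × 390) = -16.83907
Step 4: k = 3.68e+10 × exp(-16.83907)
Step 5: k = 3.68e+10 × 4.86278e-08 = 1.7895e+03 s⁻¹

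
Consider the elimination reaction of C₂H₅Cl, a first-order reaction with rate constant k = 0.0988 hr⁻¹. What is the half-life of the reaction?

7.016 hr

Step 1: For a first-order reaction, t₁/₂ = ln(2)/k
Step 2: t₁/₂ = ln(2)/0.0988
Step 3: t₁/₂ = 0.6931/0.0988 = 7.016 hr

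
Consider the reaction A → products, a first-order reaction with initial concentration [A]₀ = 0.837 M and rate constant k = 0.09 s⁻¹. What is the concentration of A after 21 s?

0.1264 M

Step 1: For a first-order reaction: [A] = [A]₀ × e^(-kt)
Step 2: [A] = 0.837 × e^(-0.09 × 21)
Step 3: [A] = 0.837 × e^(-1.89)
Step 4: [A] = 0.837 × 0.151072 = 0.1264 M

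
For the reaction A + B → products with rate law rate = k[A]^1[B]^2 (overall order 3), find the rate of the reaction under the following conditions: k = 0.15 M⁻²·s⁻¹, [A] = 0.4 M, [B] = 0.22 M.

0.002904 M/s

Step 1: The rate law is rate = k[A]^1[B]^2, overall order = 1+2 = 3
Step 2: Substitute values: rate = 0.15 × (0.4)^1 × (0.22)^2
Step 3: rate = 0.15 × 0.4 × 0.0484 = 0.002904 M/s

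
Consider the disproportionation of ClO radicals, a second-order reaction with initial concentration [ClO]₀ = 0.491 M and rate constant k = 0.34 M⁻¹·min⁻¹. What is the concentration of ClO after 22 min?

0.1051 M

Step 1: For a second-order reaction: 1/[ClO] = 1/[ClO]₀ + kt
Step 2: 1/[ClO] = 1/0.491 + 0.34 × 22
Step 3: 1/[ClO] = 2.037 + 7.48 = 9.517
Step 4: [ClO] = 1/9.517 = 0.1051 M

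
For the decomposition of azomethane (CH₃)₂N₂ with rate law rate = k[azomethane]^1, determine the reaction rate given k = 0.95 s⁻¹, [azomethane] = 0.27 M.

0.2565 M/s

Step 1: Identify the rate law: rate = k[azomethane]^1
Step 2: Substitute values: rate = 0.95 × (0.27)^1
Step 3: Calculate: rate = 0.95 × 0.27 = 0.2565 M/s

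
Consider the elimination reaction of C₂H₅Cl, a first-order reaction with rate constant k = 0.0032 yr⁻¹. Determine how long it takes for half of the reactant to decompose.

216.6 yr

Step 1: For a first-order reaction, t₁/₂ = ln(2)/k
Step 2: t₁/₂ = ln(2)/0.0032
Step 3: t₁/₂ = 0.6931/0.0032 = 216.6 yr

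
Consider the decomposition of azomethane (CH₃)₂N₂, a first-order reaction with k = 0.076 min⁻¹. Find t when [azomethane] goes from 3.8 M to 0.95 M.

18.24 min

Step 1: For first-order: t = ln([azomethane]₀/[azomethane])/k
Step 2: t = ln(3.8/0.95)/0.076
Step 3: t = ln(4)/0.076
Step 4: t = 1.386/0.076 = 18.24 min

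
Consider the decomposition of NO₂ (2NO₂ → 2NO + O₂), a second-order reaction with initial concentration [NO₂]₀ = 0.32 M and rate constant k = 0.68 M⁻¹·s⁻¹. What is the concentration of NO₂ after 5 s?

0.1533 M

Step 1: For a second-order reaction: 1/[NO₂] = 1/[NO₂]₀ + kt
Step 2: 1/[NO₂] = 1/0.32 + 0.68 × 5
Step 3: 1/[NO₂] = 3.125 + 3.4 = 6.525
Step 4: [NO₂] = 1/6.525 = 0.1533 M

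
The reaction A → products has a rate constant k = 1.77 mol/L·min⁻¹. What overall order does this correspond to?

zeroth order (0)

Step 1: The units of k for an nth-order reaction are (concentration)^(1-n)·(time)⁻¹.
Step 2: Here k has units mol/L·min⁻¹, so the concentration exponent is 1.
Step 3: 1 - n = 1 ⇒ n = 0. The reaction is zeroth order.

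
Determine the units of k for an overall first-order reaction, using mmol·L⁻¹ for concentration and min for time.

min⁻¹

Step 1: For overall order n, rate = k × (concentration)^n.
Step 2: Rate has units mmol·L⁻¹·min⁻¹; concentration term has units (mmol·L⁻¹)^1.
Step 3: k = rate / (concentration)^n, so units of k = (mmol·L⁻¹)^(1-1)·min⁻¹ = min⁻¹.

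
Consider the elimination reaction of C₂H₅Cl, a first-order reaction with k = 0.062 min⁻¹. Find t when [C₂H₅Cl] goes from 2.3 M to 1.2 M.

10.49 min

Step 1: For first-order: t = ln([C₂H₅Cl]₀/[C₂H₅Cl])/k
Step 2: t = ln(2.3/1.2)/0.062
Step 3: t = ln(1.917)/0.062
Step 4: t = 0.6506/0.062 = 10.49 min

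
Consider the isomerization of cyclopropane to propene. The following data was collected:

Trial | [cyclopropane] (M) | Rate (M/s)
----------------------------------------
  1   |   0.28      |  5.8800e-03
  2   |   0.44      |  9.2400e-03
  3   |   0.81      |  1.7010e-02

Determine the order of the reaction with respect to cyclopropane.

first order (1)

Step 1: Compare trials to find order n where rate₂/rate₁ = ([cyclopropane]₂/[cyclopropane]₁)^n
Step 2: rate₂/rate₁ = 9.2400e-03/5.8800e-03 = 1.571
Step 3: [cyclopropane]₂/[cyclopropane]₁ = 0.44/0.28 = 1.571
Step 4: n = ln(1.571)/ln(1.571) = 1.00 ≈ 1
Step 5: The reaction is first order in cyclopropane.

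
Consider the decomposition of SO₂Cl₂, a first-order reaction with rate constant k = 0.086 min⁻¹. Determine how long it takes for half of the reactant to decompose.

8.06 min

Step 1: For a first-order reaction, t₁/₂ = ln(2)/k
Step 2: t₁/₂ = ln(2)/0.086
Step 3: t₁/₂ = 0.6931/0.086 = 8.06 min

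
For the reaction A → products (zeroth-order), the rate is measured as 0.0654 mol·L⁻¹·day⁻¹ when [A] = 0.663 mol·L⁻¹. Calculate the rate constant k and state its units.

0.0654 mol·L⁻¹·day⁻¹

Step 1: For a zeroth-order reaction, rate = k (independent of concentration).
Step 2: k = rate = 0.0654 mol·L⁻¹·day⁻¹.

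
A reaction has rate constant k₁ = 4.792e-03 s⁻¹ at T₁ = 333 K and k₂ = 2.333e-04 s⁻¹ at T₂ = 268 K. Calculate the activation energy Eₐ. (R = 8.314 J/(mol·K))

34.5 kJ/mol

Step 1: Use the two-temperature Arrhenius form: ln(k₂/k₁) = -Eₐ/R × (1/T₂ - 1/T₁)
Step 2: ln(k₂/k₁) = ln(2.333e-04/4.792e-03) = ln(0.0486853) = -3.02238
Step 3: 1/T₂ - 1/T₁ = 1/268 - 1/333 = 7.283403e-04 K⁻¹
Step 4: Eₐ = -R × ln(k₂/k₁) / (1/T₂ - 1/T₁) = -8.314 × -3.02238 / 7.283403e-04
Step 5: Eₐ = 3.4500e+04 J/mol = 34.5 kJ/mol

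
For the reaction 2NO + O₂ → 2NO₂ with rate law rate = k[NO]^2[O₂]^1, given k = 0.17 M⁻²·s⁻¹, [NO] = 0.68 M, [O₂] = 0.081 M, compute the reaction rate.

0.006367 M/s

Step 1: The rate law is rate = k[NO]^2[O₂]^1
Step 2: Substitute: rate = 0.17 × (0.68)^2 × (0.081)^1
Step 3: rate = 0.17 × 0.4624 × 0.081 = 0.00636725 M/s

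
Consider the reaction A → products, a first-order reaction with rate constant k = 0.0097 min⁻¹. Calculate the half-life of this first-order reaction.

71.46 min

Step 1: For a first-order reaction, t₁/₂ = ln(2)/k
Step 2: t₁/₂ = ln(2)/0.0097
Step 3: t₁/₂ = 0.6931/0.0097 = 71.46 min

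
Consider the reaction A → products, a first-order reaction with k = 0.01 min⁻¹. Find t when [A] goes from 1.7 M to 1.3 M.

26.83 min

Step 1: For first-order: t = ln([A]₀/[A])/k
Step 2: t = ln(1.7/1.3)/0.01
Step 3: t = ln(1.308)/0.01
Step 4: t = 0.2683/0.01 = 26.83 min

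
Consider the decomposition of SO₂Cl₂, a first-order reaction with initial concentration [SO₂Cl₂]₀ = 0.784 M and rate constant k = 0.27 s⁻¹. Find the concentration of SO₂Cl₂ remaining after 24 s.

0.001203 M

Step 1: For a first-order reaction: [SO₂Cl₂] = [SO₂Cl₂]₀ × e^(-kt)
Step 2: [SO₂Cl₂] = 0.784 × e^(-0.27 × 24)
Step 3: [SO₂Cl₂] = 0.784 × e^(-6.48)
Step 4: [SO₂Cl₂] = 0.784 × 0.00153381 = 0.001203 M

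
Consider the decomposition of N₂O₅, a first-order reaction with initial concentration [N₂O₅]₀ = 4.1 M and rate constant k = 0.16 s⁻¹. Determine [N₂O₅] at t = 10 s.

0.8278 M

Step 1: For a first-order reaction: [N₂O₅] = [N₂O₅]₀ × e^(-kt)
Step 2: [N₂O₅] = 4.1 × e^(-0.16 × 10)
Step 3: [N₂O₅] = 4.1 × e^(-1.6)
Step 4: [N₂O₅] = 4.1 × 0.201897 = 0.8278 M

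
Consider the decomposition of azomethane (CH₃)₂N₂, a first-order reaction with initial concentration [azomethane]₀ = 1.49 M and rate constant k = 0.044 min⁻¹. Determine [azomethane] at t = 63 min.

0.09318 M

Step 1: For a first-order reaction: [azomethane] = [azomethane]₀ × e^(-kt)
Step 2: [azomethane] = 1.49 × e^(-0.044 × 63)
Step 3: [azomethane] = 1.49 × e^(-2.772)
Step 4: [azomethane] = 1.49 × 0.0625368 = 0.09318 M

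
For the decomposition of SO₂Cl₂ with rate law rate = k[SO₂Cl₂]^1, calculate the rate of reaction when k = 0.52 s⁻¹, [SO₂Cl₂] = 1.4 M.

0.728 M/s

Step 1: Identify the rate law: rate = k[SO₂Cl₂]^1
Step 2: Substitute values: rate = 0.52 × (1.4)^1
Step 3: Calculate: rate = 0.52 × 1.4 = 0.728 M/s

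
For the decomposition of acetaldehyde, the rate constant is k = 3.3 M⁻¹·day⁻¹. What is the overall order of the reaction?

second order (2)

Step 1: The units of k for an nth-order reaction are (concentration)^(1-n)·(time)⁻¹.
Step 2: Here k has units M⁻¹·day⁻¹, so the concentration exponent is -1.
Step 3: 1 - n = -1 ⇒ n = 2. The reaction is second order.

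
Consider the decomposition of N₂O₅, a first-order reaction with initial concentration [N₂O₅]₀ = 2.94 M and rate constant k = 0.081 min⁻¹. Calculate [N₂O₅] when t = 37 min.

0.1468 M

Step 1: For a first-order reaction: [N₂O₅] = [N₂O₅]₀ × e^(-kt)
Step 2: [N₂O₅] = 2.94 × e^(-0.081 × 37)
Step 3: [N₂O₅] = 2.94 × e^(-2.997)
Step 4: [N₂O₅] = 2.94 × 0.0499367 = 0.1468 M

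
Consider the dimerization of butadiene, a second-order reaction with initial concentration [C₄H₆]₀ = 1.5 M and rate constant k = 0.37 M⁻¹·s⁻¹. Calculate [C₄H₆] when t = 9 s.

0.2502 M

Step 1: For a second-order reaction: 1/[C₄H₆] = 1/[C₄H₆]₀ + kt
Step 2: 1/[C₄H₆] = 1/1.5 + 0.37 × 9
Step 3: 1/[C₄H₆] = 0.6667 + 3.33 = 3.997
Step 4: [C₄H₆] = 1/3.997 = 0.2502 M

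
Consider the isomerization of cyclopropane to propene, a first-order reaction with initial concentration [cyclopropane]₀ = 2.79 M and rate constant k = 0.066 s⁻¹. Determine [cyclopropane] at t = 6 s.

1.878 M

Step 1: For a first-order reaction: [cyclopropane] = [cyclopropane]₀ × e^(-kt)
Step 2: [cyclopropane] = 2.79 × e^(-0.066 × 6)
Step 3: [cyclopropane] = 2.79 × e^(-0.396)
Step 4: [cyclopropane] = 2.79 × 0.673007 = 1.878 M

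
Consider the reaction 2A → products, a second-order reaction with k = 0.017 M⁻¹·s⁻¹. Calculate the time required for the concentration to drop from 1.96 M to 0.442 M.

103.1 s

Step 1: For second-order: t = (1/[A] - 1/[A]₀)/k
Step 2: t = (1/0.442 - 1/1.96)/0.017
Step 3: t = (2.262 - 0.5102)/0.017
Step 4: t = 1.752/0.017 = 103.1 s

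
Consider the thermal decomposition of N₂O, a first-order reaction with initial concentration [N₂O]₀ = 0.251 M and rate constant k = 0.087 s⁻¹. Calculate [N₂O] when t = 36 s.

0.01095 M

Step 1: For a first-order reaction: [N₂O] = [N₂O]₀ × e^(-kt)
Step 2: [N₂O] = 0.251 × e^(-0.087 × 36)
Step 3: [N₂O] = 0.251 × e^(-3.132)
Step 4: [N₂O] = 0.251 × 0.0436304 = 0.01095 M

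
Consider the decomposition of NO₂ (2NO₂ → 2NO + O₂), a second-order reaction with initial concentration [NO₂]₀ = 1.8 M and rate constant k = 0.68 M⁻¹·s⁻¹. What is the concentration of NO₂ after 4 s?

0.3053 M

Step 1: For a second-order reaction: 1/[NO₂] = 1/[NO₂]₀ + kt
Step 2: 1/[NO₂] = 1/1.8 + 0.68 × 4
Step 3: 1/[NO₂] = 0.5556 + 2.72 = 3.276
Step 4: [NO₂] = 1/3.276 = 0.3053 M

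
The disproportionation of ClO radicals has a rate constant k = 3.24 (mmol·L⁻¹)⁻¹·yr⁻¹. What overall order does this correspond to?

second order (2)

Step 1: The units of k for an nth-order reaction are (concentration)^(1-n)·(time)⁻¹.
Step 2: Here k has units (mmol·L⁻¹)⁻¹·yr⁻¹, so the concentration exponent is -1.
Step 3: 1 - n = -1 ⇒ n = 2. The reaction is second order.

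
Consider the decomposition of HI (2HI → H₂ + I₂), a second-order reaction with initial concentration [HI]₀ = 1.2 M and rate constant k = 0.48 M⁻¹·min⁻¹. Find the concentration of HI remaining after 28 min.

0.07006 M

Step 1: For a second-order reaction: 1/[HI] = 1/[HI]₀ + kt
Step 2: 1/[HI] = 1/1.2 + 0.48 × 28
Step 3: 1/[HI] = 0.8333 + 13.44 = 14.27
Step 4: [HI] = 1/14.27 = 0.07006 M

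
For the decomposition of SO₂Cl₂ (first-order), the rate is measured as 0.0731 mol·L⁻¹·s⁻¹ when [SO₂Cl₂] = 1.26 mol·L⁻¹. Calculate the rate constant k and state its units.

0.05802 s⁻¹

Step 1: rate = k[SO₂Cl₂]^1, so k = rate / [SO₂Cl₂]^1.
Step 2: k = 0.0731 / (1.26)^1 = 0.0731 / 1.26.
Step 3: k = 0.05802 s⁻¹.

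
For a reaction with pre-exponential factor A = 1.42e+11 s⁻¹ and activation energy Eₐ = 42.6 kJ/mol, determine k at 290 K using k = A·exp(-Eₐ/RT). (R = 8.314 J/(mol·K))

3.01e+03 s⁻¹

Step 1: Use the Arrhenius equation: k = A × exp(-Eₐ/RT)
Step 2: Convert Eₐ to J/mol: 42.6 kJ/mol = 42600 J/mol
Step 3: Calculate the exponent: -Eₐ/(RT) = -42600/(8.314 × 290) = -17.66858
Step 4: k = 1.42e+11 × exp(-17.66858)
Step 5: k = 1.42e+11 × 2.12145e-08 = 3.0125e+03 s⁻¹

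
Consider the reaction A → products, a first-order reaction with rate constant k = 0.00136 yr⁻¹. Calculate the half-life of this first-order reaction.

509.7 yr

Step 1: For a first-order reaction, t₁/₂ = ln(2)/k
Step 2: t₁/₂ = ln(2)/0.00136
Step 3: t₁/₂ = 0.6931/0.00136 = 509.7 yr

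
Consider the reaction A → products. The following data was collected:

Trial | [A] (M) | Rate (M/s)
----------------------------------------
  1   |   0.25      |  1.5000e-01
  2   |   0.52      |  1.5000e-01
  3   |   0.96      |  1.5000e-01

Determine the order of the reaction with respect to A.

zeroth order (0)

Step 1: Compare trials - when concentration changes, rate stays constant.
Step 2: rate₂/rate₁ = 1.5000e-01/1.5000e-01 = 1
Step 3: [A]₂/[A]₁ = 0.52/0.25 = 2.08
Step 4: Since rate ratio ≈ (conc ratio)^0, the reaction is zeroth order.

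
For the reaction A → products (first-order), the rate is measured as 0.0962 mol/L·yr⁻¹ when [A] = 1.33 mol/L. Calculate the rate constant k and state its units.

0.07233 yr⁻¹

Step 1: rate = k[A]^1, so k = rate / [A]^1.
Step 2: k = 0.0962 / (1.33)^1 = 0.0962 / 1.33.
Step 3: k = 0.07233 yr⁻¹.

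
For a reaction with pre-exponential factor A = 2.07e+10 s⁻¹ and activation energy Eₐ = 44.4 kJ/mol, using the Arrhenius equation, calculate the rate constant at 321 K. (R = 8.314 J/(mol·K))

1.23e+03 s⁻¹

Step 1: Use the Arrhenius equation: k = A × exp(-Eₐ/RT)
Step 2: Convert Eₐ to J/mol: 44.4 kJ/mol = 44400 J/mol
Step 3: Calculate the exponent: -Eₐ/(RT) = -44400/(8.314 × 321) = -16.63673
Step 4: k = 2.07e+10 × exp(-16.63673)
Step 5: k = 2.07e+10 × 5.95333e-08 = 1.2323e+03 s⁻¹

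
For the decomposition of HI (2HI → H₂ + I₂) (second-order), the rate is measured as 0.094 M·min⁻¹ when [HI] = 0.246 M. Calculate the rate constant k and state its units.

1.553 M⁻¹·min⁻¹

Step 1: rate = k[HI]^2, so k = rate / [HI]^2.
Step 2: k = 0.094 / (0.246)^2 = 0.094 / 0.06052.
Step 3: k = 1.553 M⁻¹·min⁻¹.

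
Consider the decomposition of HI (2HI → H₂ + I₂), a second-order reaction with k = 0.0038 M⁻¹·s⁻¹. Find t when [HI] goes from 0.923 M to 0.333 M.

505.2 s

Step 1: For second-order: t = (1/[HI] - 1/[HI]₀)/k
Step 2: t = (1/0.333 - 1/0.923)/0.0038
Step 3: t = (3.003 - 1.083)/0.0038
Step 4: t = 1.92/0.0038 = 505.2 s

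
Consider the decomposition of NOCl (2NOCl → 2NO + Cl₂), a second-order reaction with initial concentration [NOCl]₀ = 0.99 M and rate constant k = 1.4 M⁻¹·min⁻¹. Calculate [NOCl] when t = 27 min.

0.02577 M

Step 1: For a second-order reaction: 1/[NOCl] = 1/[NOCl]₀ + kt
Step 2: 1/[NOCl] = 1/0.99 + 1.4 × 27
Step 3: 1/[NOCl] = 1.01 + 37.8 = 38.81
Step 4: [NOCl] = 1/38.81 = 0.02577 M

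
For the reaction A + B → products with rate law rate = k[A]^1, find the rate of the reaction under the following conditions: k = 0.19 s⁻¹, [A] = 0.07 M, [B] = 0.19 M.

0.0133 M/s

Step 1: The rate law is rate = k[A]^1
Step 2: Note that the rate does not depend on [B] (zero order in B).
Step 3: rate = 0.19 × (0.07)^1 = 0.0133 M/s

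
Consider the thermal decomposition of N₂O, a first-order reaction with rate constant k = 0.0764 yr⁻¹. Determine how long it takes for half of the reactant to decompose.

9.073 yr

Step 1: For a first-order reaction, t₁/₂ = ln(2)/k
Step 2: t₁/₂ = ln(2)/0.0764
Step 3: t₁/₂ = 0.6931/0.0764 = 9.073 yr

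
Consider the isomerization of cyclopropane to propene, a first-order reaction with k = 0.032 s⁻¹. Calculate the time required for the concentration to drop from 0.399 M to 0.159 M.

28.75 s

Step 1: For first-order: t = ln([cyclopropane]₀/[cyclopropane])/k
Step 2: t = ln(0.399/0.159)/0.032
Step 3: t = ln(2.509)/0.032
Step 4: t = 0.9201/0.032 = 28.75 s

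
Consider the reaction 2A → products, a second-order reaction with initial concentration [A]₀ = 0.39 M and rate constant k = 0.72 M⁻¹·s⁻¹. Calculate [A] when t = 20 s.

0.05895 M

Step 1: For a second-order reaction: 1/[A] = 1/[A]₀ + kt
Step 2: 1/[A] = 1/0.39 + 0.72 × 20
Step 3: 1/[A] = 2.564 + 14.4 = 16.96
Step 4: [A] = 1/16.96 = 0.05895 M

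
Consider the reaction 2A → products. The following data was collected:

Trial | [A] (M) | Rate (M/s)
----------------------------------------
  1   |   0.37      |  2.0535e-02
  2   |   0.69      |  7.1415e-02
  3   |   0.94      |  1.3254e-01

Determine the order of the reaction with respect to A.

second order (2)

Step 1: Compare trials to find order n where rate₂/rate₁ = ([A]₂/[A]₁)^n
Step 2: rate₂/rate₁ = 7.1415e-02/2.0535e-02 = 3.478
Step 3: [A]₂/[A]₁ = 0.69/0.37 = 1.865
Step 4: n = ln(3.478)/ln(1.865) = 2.00 ≈ 2
Step 5: The reaction is second order in A.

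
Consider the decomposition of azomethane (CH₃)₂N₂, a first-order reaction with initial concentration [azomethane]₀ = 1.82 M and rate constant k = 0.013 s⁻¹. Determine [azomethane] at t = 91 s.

0.5576 M

Step 1: For a first-order reaction: [azomethane] = [azomethane]₀ × e^(-kt)
Step 2: [azomethane] = 1.82 × e^(-0.013 × 91)
Step 3: [azomethane] = 1.82 × e^(-1.183)
Step 4: [azomethane] = 1.82 × 0.306358 = 0.5576 M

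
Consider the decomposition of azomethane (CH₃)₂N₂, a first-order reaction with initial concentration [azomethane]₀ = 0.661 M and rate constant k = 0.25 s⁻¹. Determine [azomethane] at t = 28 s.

0.0006028 M

Step 1: For a first-order reaction: [azomethane] = [azomethane]₀ × e^(-kt)
Step 2: [azomethane] = 0.661 × e^(-0.25 × 28)
Step 3: [azomethane] = 0.661 × e^(-7)
Step 4: [azomethane] = 0.661 × 0.000911882 = 0.0006028 M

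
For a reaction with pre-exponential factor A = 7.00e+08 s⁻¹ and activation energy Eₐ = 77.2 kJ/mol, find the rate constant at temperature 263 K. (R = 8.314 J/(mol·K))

3.25e-07 s⁻¹

Step 1: Use the Arrhenius equation: k = A × exp(-Eₐ/RT)
Step 2: Convert Eₐ to J/mol: 77.2 kJ/mol = 77200 J/mol
Step 3: Calculate the exponent: -Eₐ/(RT) = -77200/(8.314 × 263) = -35.30625
Step 4: k = 7.00e+08 × exp(-35.30625)
Step 5: k = 7.00e+08 × 4.64184e-16 = 3.2493e-07 s⁻¹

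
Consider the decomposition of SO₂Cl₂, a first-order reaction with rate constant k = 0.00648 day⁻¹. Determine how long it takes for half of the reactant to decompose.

107 day

Step 1: For a first-order reaction, t₁/₂ = ln(2)/k
Step 2: t₁/₂ = ln(2)/0.00648
Step 3: t₁/₂ = 0.6931/0.00648 = 107 day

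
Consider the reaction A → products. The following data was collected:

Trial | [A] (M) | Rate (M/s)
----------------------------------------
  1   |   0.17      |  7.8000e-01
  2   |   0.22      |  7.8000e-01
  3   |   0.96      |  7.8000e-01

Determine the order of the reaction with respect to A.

zeroth order (0)

Step 1: Compare trials - when concentration changes, rate stays constant.
Step 2: rate₂/rate₁ = 7.8000e-01/7.8000e-01 = 1
Step 3: [A]₂/[A]₁ = 0.22/0.17 = 1.294
Step 4: Since rate ratio ≈ (conc ratio)^0, the reaction is zeroth order.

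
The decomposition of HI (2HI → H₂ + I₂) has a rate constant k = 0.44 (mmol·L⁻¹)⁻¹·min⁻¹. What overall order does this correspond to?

second order (2)

Step 1: The units of k for an nth-order reaction are (concentration)^(1-n)·(time)⁻¹.
Step 2: Here k has units (mmol·L⁻¹)⁻¹·min⁻¹, so the concentration exponent is -1.
Step 3: 1 - n = -1 ⇒ n = 2. The reaction is second order.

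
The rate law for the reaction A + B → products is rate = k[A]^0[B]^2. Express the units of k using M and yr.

M⁻¹·yr⁻¹

Step 1: Overall order = 0 + 2 = 2.
Step 2: rate has units M·yr⁻¹; [A]^0[B]^2 has units M^2.
Step 3: k = rate/([A]^0[B]^2), so units of k = M^(1-2)·yr⁻¹ = M⁻¹·yr⁻¹.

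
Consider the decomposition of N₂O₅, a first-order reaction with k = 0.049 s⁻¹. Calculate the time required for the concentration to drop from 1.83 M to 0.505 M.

26.28 s

Step 1: For first-order: t = ln([N₂O₅]₀/[N₂O₅])/k
Step 2: t = ln(1.83/0.505)/0.049
Step 3: t = ln(3.624)/0.049
Step 4: t = 1.288/0.049 = 26.28 s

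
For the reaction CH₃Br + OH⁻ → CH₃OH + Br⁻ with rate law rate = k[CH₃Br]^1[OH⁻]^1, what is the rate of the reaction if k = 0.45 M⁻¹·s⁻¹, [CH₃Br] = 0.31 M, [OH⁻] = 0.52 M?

0.07254 M/s

Step 1: The rate law is rate = k[CH₃Br]^1[OH⁻]^1
Step 2: Substitute: rate = 0.45 × (0.31)^1 × (0.52)^1
Step 3: rate = 0.45 × 0.31 × 0.52 = 0.07254 M/s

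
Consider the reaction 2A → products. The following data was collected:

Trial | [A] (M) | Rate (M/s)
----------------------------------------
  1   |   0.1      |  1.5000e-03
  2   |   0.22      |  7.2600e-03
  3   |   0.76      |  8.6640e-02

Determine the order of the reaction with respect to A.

second order (2)

Step 1: Compare trials to find order n where rate₂/rate₁ = ([A]₂/[A]₁)^n
Step 2: rate₂/rate₁ = 7.2600e-03/1.5000e-03 = 4.84
Step 3: [A]₂/[A]₁ = 0.22/0.1 = 2.2
Step 4: n = ln(4.84)/ln(2.2) = 2.00 ≈ 2
Step 5: The reaction is second order in A.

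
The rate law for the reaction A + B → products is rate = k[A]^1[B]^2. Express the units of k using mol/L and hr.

(mol/L)⁻²·hr⁻¹

Step 1: Overall order = 1 + 2 = 3.
Step 2: rate has units mol/L·hr⁻¹; [A]^1[B]^2 has units (mol/L)^3.
Step 3: k = rate/([A]^1[B]^2), so units of k = (mol/L)^(1-3)·hr⁻¹ = (mol/L)⁻²·hr⁻¹.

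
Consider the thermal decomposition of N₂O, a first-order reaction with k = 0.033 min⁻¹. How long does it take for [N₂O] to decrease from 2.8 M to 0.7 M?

42.01 min

Step 1: For first-order: t = ln([N₂O]₀/[N₂O])/k
Step 2: t = ln(2.8/0.7)/0.033
Step 3: t = ln(4)/0.033
Step 4: t = 1.386/0.033 = 42.01 min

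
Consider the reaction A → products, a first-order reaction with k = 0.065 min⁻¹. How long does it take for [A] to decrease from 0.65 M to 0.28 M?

12.96 min

Step 1: For first-order: t = ln([A]₀/[A])/k
Step 2: t = ln(0.65/0.28)/0.065
Step 3: t = ln(2.321)/0.065
Step 4: t = 0.8422/0.065 = 12.96 min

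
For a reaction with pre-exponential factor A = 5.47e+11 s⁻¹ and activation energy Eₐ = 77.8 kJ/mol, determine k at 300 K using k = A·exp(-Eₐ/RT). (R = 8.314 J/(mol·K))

1.55e-02 s⁻¹

Step 1: Use the Arrhenius equation: k = A × exp(-Eₐ/RT)
Step 2: Convert Eₐ to J/mol: 77.8 kJ/mol = 77800 J/mol
Step 3: Calculate the exponent: -Eₐ/(RT) = -77800/(8.314 × 300) = -31.19237
Step 4: k = 5.47e+11 × exp(-31.19237)
Step 5: k = 5.47e+11 × 2.84005e-14 = 1.5535e-02 s⁻¹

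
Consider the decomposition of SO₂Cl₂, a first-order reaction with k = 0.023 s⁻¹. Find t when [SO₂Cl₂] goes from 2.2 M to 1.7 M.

11.21 s

Step 1: For first-order: t = ln([SO₂Cl₂]₀/[SO₂Cl₂])/k
Step 2: t = ln(2.2/1.7)/0.023
Step 3: t = ln(1.294)/0.023
Step 4: t = 0.2578/0.023 = 11.21 s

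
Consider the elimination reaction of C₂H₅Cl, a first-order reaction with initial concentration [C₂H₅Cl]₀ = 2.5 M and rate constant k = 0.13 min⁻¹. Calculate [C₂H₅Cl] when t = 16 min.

0.3123 M

Step 1: For a first-order reaction: [C₂H₅Cl] = [C₂H₅Cl]₀ × e^(-kt)
Step 2: [C₂H₅Cl] = 2.5 × e^(-0.13 × 16)
Step 3: [C₂H₅Cl] = 2.5 × e^(-2.08)
Step 4: [C₂H₅Cl] = 2.5 × 0.12493 = 0.3123 M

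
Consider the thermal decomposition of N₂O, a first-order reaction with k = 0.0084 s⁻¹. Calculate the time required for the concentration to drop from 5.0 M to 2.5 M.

82.52 s

Step 1: For first-order: t = ln([N₂O]₀/[N₂O])/k
Step 2: t = ln(5.0/2.5)/0.0084
Step 3: t = ln(2)/0.0084
Step 4: t = 0.6931/0.0084 = 82.52 s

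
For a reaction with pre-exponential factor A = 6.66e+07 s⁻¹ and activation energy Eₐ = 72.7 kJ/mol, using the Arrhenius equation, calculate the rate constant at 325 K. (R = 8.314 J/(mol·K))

1.38e-04 s⁻¹

Step 1: Use the Arrhenius equation: k = A × exp(-Eₐ/RT)
Step 2: Convert Eₐ to J/mol: 72.7 kJ/mol = 72700 J/mol
Step 3: Calculate the exponent: -Eₐ/(RT) = -72700/(8.314 × 325) = -26.90550
Step 4: k = 6.66e+07 × exp(-26.90550)
Step 5: k = 6.66e+07 × 2.06581e-12 = 1.3758e-04 s⁻¹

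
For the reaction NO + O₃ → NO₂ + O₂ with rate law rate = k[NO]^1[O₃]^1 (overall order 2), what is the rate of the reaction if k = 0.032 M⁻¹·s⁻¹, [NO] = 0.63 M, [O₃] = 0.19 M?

0.00383 M/s

Step 1: The rate law is rate = k[NO]^1[O₃]^1, overall order = 1+1 = 2
Step 2: Substitute values: rate = 0.032 × (0.63)^1 × (0.19)^1
Step 3: rate = 0.032 × 0.63 × 0.19 = 0.0038304 M/s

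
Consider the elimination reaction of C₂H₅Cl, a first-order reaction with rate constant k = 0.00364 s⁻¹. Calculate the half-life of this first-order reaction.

190.4 s

Step 1: For a first-order reaction, t₁/₂ = ln(2)/k
Step 2: t₁/₂ = ln(2)/0.00364
Step 3: t₁/₂ = 0.6931/0.00364 = 190.4 s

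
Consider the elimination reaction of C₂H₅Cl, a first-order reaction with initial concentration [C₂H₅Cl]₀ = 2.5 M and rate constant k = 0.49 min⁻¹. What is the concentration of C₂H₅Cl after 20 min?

0.0001386 M

Step 1: For a first-order reaction: [C₂H₅Cl] = [C₂H₅Cl]₀ × e^(-kt)
Step 2: [C₂H₅Cl] = 2.5 × e^(-0.49 × 20)
Step 3: [C₂H₅Cl] = 2.5 × e^(-9.8)
Step 4: [C₂H₅Cl] = 2.5 × 5.54516e-05 = 0.0001386 M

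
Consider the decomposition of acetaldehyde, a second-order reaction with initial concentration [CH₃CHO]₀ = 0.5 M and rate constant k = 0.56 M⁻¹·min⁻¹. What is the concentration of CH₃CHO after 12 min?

0.1147 M

Step 1: For a second-order reaction: 1/[CH₃CHO] = 1/[CH₃CHO]₀ + kt
Step 2: 1/[CH₃CHO] = 1/0.5 + 0.56 × 12
Step 3: 1/[CH₃CHO] = 2 + 6.72 = 8.72
Step 4: [CH₃CHO] = 1/8.72 = 0.1147 M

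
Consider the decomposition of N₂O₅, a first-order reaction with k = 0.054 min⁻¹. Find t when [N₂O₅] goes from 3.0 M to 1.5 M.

12.84 min

Step 1: For first-order: t = ln([N₂O₅]₀/[N₂O₅])/k
Step 2: t = ln(3.0/1.5)/0.054
Step 3: t = ln(2)/0.054
Step 4: t = 0.6931/0.054 = 12.84 min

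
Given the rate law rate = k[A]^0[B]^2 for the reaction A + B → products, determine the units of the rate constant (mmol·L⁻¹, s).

(mmol·L⁻¹)⁻¹·s⁻¹

Step 1: Overall order = 0 + 2 = 2.
Step 2: rate has units mmol·L⁻¹·s⁻¹; [A]^0[B]^2 has units (mmol·L⁻¹)^2.
Step 3: k = rate/([A]^0[B]^2), so units of k = (mmol·L⁻¹)^(1-2)·s⁻¹ = (mmol·L⁻¹)⁻¹·s⁻¹.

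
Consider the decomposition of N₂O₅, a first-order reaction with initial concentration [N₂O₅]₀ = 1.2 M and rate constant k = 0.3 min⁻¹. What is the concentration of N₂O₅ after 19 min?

0.004015 M

Step 1: For a first-order reaction: [N₂O₅] = [N₂O₅]₀ × e^(-kt)
Step 2: [N₂O₅] = 1.2 × e^(-0.3 × 19)
Step 3: [N₂O₅] = 1.2 × e^(-5.7)
Step 4: [N₂O₅] = 1.2 × 0.00334597 = 0.004015 M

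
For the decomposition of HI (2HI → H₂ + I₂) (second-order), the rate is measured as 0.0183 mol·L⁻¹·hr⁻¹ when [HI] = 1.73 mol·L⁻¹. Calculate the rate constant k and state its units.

0.006114 (mol·L⁻¹)⁻¹·hr⁻¹

Step 1: rate = k[HI]^2, so k = rate / [HI]^2.
Step 2: k = 0.0183 / (1.73)^2 = 0.0183 / 2.993.
Step 3: k = 0.006114 (mol·L⁻¹)⁻¹·hr⁻¹.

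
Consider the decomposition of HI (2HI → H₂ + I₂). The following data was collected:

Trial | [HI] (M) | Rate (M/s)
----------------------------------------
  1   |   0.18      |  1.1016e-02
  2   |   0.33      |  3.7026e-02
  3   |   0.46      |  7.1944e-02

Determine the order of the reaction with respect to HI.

second order (2)

Step 1: Compare trials to find order n where rate₂/rate₁ = ([HI]₂/[HI]₁)^n
Step 2: rate₂/rate₁ = 3.7026e-02/1.1016e-02 = 3.361
Step 3: [HI]₂/[HI]₁ = 0.33/0.18 = 1.833
Step 4: n = ln(3.361)/ln(1.833) = 2.00 ≈ 2
Step 5: The reaction is second order in HI.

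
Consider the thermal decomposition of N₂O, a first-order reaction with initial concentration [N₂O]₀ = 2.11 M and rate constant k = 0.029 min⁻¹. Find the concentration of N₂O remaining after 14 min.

1.406 M

Step 1: For a first-order reaction: [N₂O] = [N₂O]₀ × e^(-kt)
Step 2: [N₂O] = 2.11 × e^(-0.029 × 14)
Step 3: [N₂O] = 2.11 × e^(-0.406)
Step 4: [N₂O] = 2.11 × 0.66631 = 1.406 M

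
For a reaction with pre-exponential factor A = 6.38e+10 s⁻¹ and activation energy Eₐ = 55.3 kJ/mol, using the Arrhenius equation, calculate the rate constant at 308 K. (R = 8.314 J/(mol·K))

2.67e+01 s⁻¹

Step 1: Use the Arrhenius equation: k = A × exp(-Eₐ/RT)
Step 2: Convert Eₐ to J/mol: 55.3 kJ/mol = 55300 J/mol
Step 3: Calculate the exponent: -Eₐ/(RT) = -55300/(8.314 × 308) = -21.59556
Step 4: k = 6.38e+10 × exp(-21.59556)
Step 5: k = 6.38e+10 × 4.17992e-10 = 2.6668e+01 s⁻¹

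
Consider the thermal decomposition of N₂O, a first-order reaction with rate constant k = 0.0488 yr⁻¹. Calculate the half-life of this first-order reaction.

14.2 yr

Step 1: For a first-order reaction, t₁/₂ = ln(2)/k
Step 2: t₁/₂ = ln(2)/0.0488
Step 3: t₁/₂ = 0.6931/0.0488 = 14.2 yr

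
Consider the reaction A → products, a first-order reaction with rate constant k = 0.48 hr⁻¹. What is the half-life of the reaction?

1.444 hr

Step 1: For a first-order reaction, t₁/₂ = ln(2)/k
Step 2: t₁/₂ = ln(2)/0.48
Step 3: t₁/₂ = 0.6931/0.48 = 1.444 hr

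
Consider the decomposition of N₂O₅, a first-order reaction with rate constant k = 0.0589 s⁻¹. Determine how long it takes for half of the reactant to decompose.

11.77 s

Step 1: For a first-order reaction, t₁/₂ = ln(2)/k
Step 2: t₁/₂ = ln(2)/0.0589
Step 3: t₁/₂ = 0.6931/0.0589 = 11.77 s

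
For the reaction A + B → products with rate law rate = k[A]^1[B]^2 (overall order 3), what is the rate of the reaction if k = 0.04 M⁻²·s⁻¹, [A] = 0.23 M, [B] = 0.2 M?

0.000368 M/s

Step 1: The rate law is rate = k[A]^1[B]^2, overall order = 1+2 = 3
Step 2: Substitute values: rate = 0.04 × (0.23)^1 × (0.2)^2
Step 3: rate = 0.04 × 0.23 × 0.04 = 0.000368 M/s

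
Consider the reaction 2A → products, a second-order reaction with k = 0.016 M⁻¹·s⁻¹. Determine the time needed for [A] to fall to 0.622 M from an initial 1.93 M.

68.1 s

Step 1: For second-order: t = (1/[A] - 1/[A]₀)/k
Step 2: t = (1/0.622 - 1/1.93)/0.016
Step 3: t = (1.608 - 0.5181)/0.016
Step 4: t = 1.09/0.016 = 68.1 s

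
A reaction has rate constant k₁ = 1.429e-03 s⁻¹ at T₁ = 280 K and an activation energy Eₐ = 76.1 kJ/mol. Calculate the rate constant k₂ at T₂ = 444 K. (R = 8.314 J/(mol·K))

2.506e+02 s⁻¹

Step 1: Use the two-temperature Arrhenius form: ln(k₂/k₁) = -Eₐ/R × (1/T₂ - 1/T₁)
Step 2: Convert Eₐ to J/mol: 76.1 kJ/mol = 76100 J/mol
Step 3: 1/T₂ - 1/T₁ = 1/444 - 1/280 = -1.319176e-03 K⁻¹
Step 4: ln(k₂/k₁) = -76100/8.314 × -1.319176e-03 = 12.07473
Step 5: k₂ = k₁ × exp(12.07473) = 1.429e-03 × 1.75383e+05 = 2.506e+02 s⁻¹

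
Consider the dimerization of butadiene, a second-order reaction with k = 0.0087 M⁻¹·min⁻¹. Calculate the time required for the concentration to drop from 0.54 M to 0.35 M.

115.6 min

Step 1: For second-order: t = (1/[C₄H₆] - 1/[C₄H₆]₀)/k
Step 2: t = (1/0.35 - 1/0.54)/0.0087
Step 3: t = (2.857 - 1.852)/0.0087
Step 4: t = 1.005/0.0087 = 115.6 min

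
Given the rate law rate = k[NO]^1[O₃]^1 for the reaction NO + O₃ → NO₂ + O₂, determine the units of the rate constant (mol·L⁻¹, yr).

(mol·L⁻¹)⁻¹·yr⁻¹

Step 1: Overall order = 1 + 1 = 2.
Step 2: rate has units mol·L⁻¹·yr⁻¹; [NO]^1[O₃]^1 has units (mol·L⁻¹)^2.
Step 3: k = rate/([NO]^1[O₃]^1), so units of k = (mol·L⁻¹)^(1-2)·yr⁻¹ = (mol·L⁻¹)⁻¹·yr⁻¹.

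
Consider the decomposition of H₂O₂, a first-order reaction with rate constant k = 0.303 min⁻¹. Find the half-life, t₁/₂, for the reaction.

2.288 min

Step 1: For a first-order reaction, t₁/₂ = ln(2)/k
Step 2: t₁/₂ = ln(2)/0.303
Step 3: t₁/₂ = 0.6931/0.303 = 2.288 min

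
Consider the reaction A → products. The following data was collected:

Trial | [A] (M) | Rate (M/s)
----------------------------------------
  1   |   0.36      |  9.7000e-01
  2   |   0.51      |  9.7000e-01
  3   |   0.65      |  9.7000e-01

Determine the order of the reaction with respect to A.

zeroth order (0)

Step 1: Compare trials - when concentration changes, rate stays constant.
Step 2: rate₂/rate₁ = 9.7000e-01/9.7000e-01 = 1
Step 3: [A]₂/[A]₁ = 0.51/0.36 = 1.417
Step 4: Since rate ratio ≈ (conc ratio)^0, the reaction is zeroth order.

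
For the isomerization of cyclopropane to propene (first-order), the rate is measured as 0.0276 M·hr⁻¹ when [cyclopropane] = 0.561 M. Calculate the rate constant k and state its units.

0.0492 hr⁻¹

Step 1: rate = k[cyclopropane]^1, so k = rate / [cyclopropane]^1.
Step 2: k = 0.0276 / (0.561)^1 = 0.0276 / 0.561.
Step 3: k = 0.0492 hr⁻¹.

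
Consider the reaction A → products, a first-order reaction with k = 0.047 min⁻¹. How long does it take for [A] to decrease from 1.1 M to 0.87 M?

4.991 min

Step 1: For first-order: t = ln([A]₀/[A])/k
Step 2: t = ln(1.1/0.87)/0.047
Step 3: t = ln(1.264)/0.047
Step 4: t = 0.2346/0.047 = 4.991 min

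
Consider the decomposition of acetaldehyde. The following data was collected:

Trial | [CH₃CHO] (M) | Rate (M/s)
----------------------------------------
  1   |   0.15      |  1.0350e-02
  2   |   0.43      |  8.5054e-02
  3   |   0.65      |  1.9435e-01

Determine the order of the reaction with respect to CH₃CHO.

second order (2)

Step 1: Compare trials to find order n where rate₂/rate₁ = ([CH₃CHO]₂/[CH₃CHO]₁)^n
Step 2: rate₂/rate₁ = 8.5054e-02/1.0350e-02 = 8.218
Step 3: [CH₃CHO]₂/[CH₃CHO]₁ = 0.43/0.15 = 2.867
Step 4: n = ln(8.218)/ln(2.867) = 2.00 ≈ 2
Step 5: The reaction is second order in CH₃CHO.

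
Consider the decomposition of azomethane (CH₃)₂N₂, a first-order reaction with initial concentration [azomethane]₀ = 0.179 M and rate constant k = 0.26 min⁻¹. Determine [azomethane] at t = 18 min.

0.001661 M

Step 1: For a first-order reaction: [azomethane] = [azomethane]₀ × e^(-kt)
Step 2: [azomethane] = 0.179 × e^(-0.26 × 18)
Step 3: [azomethane] = 0.179 × e^(-4.68)
Step 4: [azomethane] = 0.179 × 0.00927901 = 0.001661 M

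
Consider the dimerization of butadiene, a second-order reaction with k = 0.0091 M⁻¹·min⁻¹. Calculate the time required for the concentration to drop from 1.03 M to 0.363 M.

196 min

Step 1: For second-order: t = (1/[C₄H₆] - 1/[C₄H₆]₀)/k
Step 2: t = (1/0.363 - 1/1.03)/0.0091
Step 3: t = (2.755 - 0.9709)/0.0091
Step 4: t = 1.784/0.0091 = 196 min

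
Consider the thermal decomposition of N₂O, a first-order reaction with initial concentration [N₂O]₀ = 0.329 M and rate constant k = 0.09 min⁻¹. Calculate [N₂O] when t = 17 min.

0.07124 M

Step 1: For a first-order reaction: [N₂O] = [N₂O]₀ × e^(-kt)
Step 2: [N₂O] = 0.329 × e^(-0.09 × 17)
Step 3: [N₂O] = 0.329 × e^(-1.53)
Step 4: [N₂O] = 0.329 × 0.216536 = 0.07124 M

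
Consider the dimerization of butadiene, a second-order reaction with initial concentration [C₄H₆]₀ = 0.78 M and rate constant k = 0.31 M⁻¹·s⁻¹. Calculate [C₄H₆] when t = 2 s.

0.5257 M

Step 1: For a second-order reaction: 1/[C₄H₆] = 1/[C₄H₆]₀ + kt
Step 2: 1/[C₄H₆] = 1/0.78 + 0.31 × 2
Step 3: 1/[C₄H₆] = 1.282 + 0.62 = 1.902
Step 4: [C₄H₆] = 1/1.902 = 0.5257 M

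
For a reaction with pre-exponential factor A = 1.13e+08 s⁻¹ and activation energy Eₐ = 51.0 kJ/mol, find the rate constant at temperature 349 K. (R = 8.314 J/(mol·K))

2.63e+00 s⁻¹

Step 1: Use the Arrhenius equation: k = A × exp(-Eₐ/RT)
Step 2: Convert Eₐ to J/mol: 51.0 kJ/mol = 51000 J/mol
Step 3: Calculate the exponent: -Eₐ/(RT) = -51000/(8.314 × 349) = -17.57659
Step 4: k = 1.13e+08 × exp(-17.57659)
Step 5: k = 1.13e+08 × 2.32586e-08 = 2.6282e+00 s⁻¹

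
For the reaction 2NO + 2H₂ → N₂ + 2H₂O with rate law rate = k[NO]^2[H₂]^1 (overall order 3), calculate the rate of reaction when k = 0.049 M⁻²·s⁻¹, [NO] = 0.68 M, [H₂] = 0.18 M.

0.004078 M/s

Step 1: The rate law is rate = k[NO]^2[H₂]^1, overall order = 2+1 = 3
Step 2: Substitute values: rate = 0.049 × (0.68)^2 × (0.18)^1
Step 3: rate = 0.049 × 0.4624 × 0.18 = 0.00407837 M/s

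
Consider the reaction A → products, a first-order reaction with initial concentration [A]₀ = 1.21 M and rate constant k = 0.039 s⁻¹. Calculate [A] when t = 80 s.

0.05343 M

Step 1: For a first-order reaction: [A] = [A]₀ × e^(-kt)
Step 2: [A] = 1.21 × e^(-0.039 × 80)
Step 3: [A] = 1.21 × e^(-3.12)
Step 4: [A] = 1.21 × 0.0441572 = 0.05343 M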